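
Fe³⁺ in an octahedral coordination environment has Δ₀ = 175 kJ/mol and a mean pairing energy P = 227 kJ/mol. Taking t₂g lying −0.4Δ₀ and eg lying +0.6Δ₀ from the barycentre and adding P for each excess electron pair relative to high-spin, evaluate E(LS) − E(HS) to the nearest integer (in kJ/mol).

104

Fe³⁺: group 8, so d-count = 8 − 3 = 5.
In the high-spin limit (t₂g³ eg²) the orbital term is 0.0Δ₀ = 0 kJ/mol, with no excess pairing.
Low-spin: t₂g⁵ eg⁰, orbital CFSE = -2.0Δ₀ = -350 kJ/mol; plus 2 excess pairs × P = +454 kJ/mol; total 104 kJ/mol.
E(LS) − E(HS) = 104 − (0) = 104 kJ/mol.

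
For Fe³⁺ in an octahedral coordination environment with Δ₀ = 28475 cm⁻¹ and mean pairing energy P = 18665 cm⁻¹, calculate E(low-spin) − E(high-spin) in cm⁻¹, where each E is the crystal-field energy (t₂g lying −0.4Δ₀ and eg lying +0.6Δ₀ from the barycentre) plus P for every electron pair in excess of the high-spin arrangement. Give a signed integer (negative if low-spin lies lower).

-19620

Fe sits in group 8; removing 3 electrons leaves Fe³⁺ with 8 − 3 = 5 d electrons.
High-spin: t₂g³ eg², CFSE = 0.0Δ₀ = 0 cm⁻¹.
Low-spin: t₂g⁵ eg⁰, orbital CFSE = -2.0Δ₀ = -56950 cm⁻¹; plus 2 excess pairs × P = +37330 cm⁻¹; total -19620 cm⁻¹.
E(LS) − E(HS) = -19620 − (0) = -19620 cm⁻¹.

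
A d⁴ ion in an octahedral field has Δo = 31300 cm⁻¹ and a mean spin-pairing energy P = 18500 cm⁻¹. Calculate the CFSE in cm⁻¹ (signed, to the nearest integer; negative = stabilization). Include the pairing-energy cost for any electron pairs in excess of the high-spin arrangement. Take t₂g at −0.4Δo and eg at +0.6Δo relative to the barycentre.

-31580

Here Δo > P (31300 > 18500), so the low-spin state is favoured.
Filling d⁴ accordingly: t₂g⁴ eg⁰.
Orbital CFSE = -1.6Δo = -1.6 × 31300 = -50080 cm⁻¹.
Excess pairs vs high-spin: 1 − 0 = 1; pairing cost = +18500 cm⁻¹.
Net CFSE = -50080 + 18500 = -31580 cm⁻¹.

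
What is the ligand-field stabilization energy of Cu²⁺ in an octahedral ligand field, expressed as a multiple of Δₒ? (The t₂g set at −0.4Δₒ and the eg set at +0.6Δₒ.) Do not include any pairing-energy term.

-0.6 Δₒ

Cu sits in group 11; removing 2 electrons leaves Cu²⁺ with 11 − 2 = 9 d electrons.
Configuration: t₂g⁶ eg³.
CFSE = 6(-0.4Δₒ) + 3(0.6Δₒ) = -2.4Δₒ + 1.8Δₒ = -0.6Δₒ.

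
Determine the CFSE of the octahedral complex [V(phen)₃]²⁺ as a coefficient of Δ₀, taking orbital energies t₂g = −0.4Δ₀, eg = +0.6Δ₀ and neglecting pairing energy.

phen is neutral, so the +2 overall charge sits on V: oxidation state +2.
Group 5 minus oxidation state +2 gives a d³ configuration for V²⁺.
For octahedral d³ the high- and low-spin configurations coincide.
Configuration: t₂g³ eg⁰.
CFSE = 3(-0.4Δ₀) + 0(0.6Δ₀) = -1.2Δ₀ + 0.0Δ₀ = -1.2Δ₀.

-1.2 Δ₀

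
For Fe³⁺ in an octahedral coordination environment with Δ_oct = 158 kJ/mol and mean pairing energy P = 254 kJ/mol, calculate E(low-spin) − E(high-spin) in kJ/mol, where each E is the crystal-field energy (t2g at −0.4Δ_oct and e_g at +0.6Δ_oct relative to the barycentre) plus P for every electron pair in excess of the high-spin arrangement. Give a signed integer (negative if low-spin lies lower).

Fe sits in group 8; removing 3 electrons leaves Fe³⁺ with 8 − 3 = 5 d electrons.
High-spin: t2g^3 e_g^2, CFSE = 0.0Δ_oct = 0 kJ/mol.
For low-spin the configuration is t2g^5 e_g^0: orbital energy -2.0 × 158 = -316 kJ/mol, and 2 additional pairs relative to high-spin add 508 kJ/mol, giving 192 kJ/mol.
The difference is 192 − (0) = 192 kJ/mol, so high-spin lies lower.

192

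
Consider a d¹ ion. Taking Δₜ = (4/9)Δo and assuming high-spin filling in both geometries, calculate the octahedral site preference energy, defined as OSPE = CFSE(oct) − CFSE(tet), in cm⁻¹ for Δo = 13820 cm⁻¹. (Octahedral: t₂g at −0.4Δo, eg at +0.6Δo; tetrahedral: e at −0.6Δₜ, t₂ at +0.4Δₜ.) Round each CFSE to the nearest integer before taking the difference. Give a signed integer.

-1843

Octahedral (high-spin): t₂g¹ eg⁰, CFSE = 1(−0.4) + 0(+0.6) = -0.4Δo = -0.4 × 13820 = -5528 cm⁻¹.
In a tetrahedral site the filling is e¹ t₂⁰: CFSE(tet) = -0.6Δₜ = -0.6 × (4/9)(13820) = -3685 cm⁻¹.
OSPE = CFSE(oct) − CFSE(tet) = -5528 − (-3685) = -1843 cm⁻¹.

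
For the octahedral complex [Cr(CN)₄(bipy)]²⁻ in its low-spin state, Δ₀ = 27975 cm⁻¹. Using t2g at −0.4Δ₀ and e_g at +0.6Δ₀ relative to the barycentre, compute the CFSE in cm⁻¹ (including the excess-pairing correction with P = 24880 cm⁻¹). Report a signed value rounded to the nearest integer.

-19880

Ligand charges: 4×(-1) from CN⁻ and 1×(+0) from bipy sum to -4; with overall charge -2, Cr is +2.
Cr is in group 6, so Cr²⁺ is d⁴ (6 − 2 = 4).
The d⁴ electrons fill as t2g^4 e_g^0.
Orbital CFSE = 4(-0.4) + 0(0.6) = -1.6Δ₀ = -1.6 × 27975 = -44760 cm⁻¹.
High-spin d⁴ would be t2g^3 e_g^1 with 0 pairs; low-spin has 1, so 1 excess pair costs +1P = +24880 cm⁻¹.
Net CFSE = -44760 + 24880 = -19880 cm⁻¹.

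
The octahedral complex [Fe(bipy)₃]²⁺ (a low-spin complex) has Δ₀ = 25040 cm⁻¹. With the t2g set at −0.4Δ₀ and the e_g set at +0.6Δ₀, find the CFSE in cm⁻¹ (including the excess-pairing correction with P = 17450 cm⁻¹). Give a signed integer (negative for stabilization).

-25196

bipy is neutral, so the +2 overall charge sits on Fe: oxidation state +2.
Group 8 minus oxidation state +2 gives a d⁶ configuration for Fe²⁺.
Configuration: t2g^6 e_g^0.
The orbital stabilization is -2.4Δ₀ = -2.4 × 25040 = -60096 cm⁻¹.
Pairing penalty: 3 pairs vs 1 in the high-spin reference → 2 extra × P = 34900 cm⁻¹.
Overall CFSE = -60096 + 34900 = -25196 cm⁻¹.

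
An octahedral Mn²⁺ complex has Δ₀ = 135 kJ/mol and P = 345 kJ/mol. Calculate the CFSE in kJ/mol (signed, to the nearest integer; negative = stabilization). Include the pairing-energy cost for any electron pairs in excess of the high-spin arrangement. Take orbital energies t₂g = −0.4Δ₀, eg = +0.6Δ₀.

0

Mn²⁺: group 7, so d-count = 7 − 2 = 5.
Since Δ₀ = 135 kJ/mol < P = 345 kJ/mol, the complex adopts the high-spin configuration.
Configuration: t₂g³ eg².
Orbital CFSE = 0.0Δ₀ = 0.0 × 135 = 0 kJ/mol.
High-spin has no excess pairs, so no pairing correction applies.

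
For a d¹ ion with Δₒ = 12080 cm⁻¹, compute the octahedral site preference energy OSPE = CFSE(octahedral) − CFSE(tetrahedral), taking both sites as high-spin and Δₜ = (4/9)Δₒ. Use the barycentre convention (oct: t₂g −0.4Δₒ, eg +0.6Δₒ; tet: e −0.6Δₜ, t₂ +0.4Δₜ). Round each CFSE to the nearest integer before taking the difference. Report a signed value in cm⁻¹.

Octahedral (high-spin): t2g^1 e_g^0, CFSE = 1(−0.4) + 0(+0.6) = -0.4Δₒ = -0.4 × 12080 = -4832 cm⁻¹.
Tetrahedral: e^1 t2^0, CFSE = 1(−0.6) + 0(+0.4) = -0.6Δₜ = -0.6 × (4/9) × 12080 = -3221 cm⁻¹.
OSPE = -4832 − (-3221) = -1611 cm⁻¹.

-1611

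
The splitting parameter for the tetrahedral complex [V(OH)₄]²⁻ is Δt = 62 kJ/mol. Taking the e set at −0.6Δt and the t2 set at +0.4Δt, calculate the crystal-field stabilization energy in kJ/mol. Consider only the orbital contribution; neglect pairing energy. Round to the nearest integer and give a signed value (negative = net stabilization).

Each OH⁻ contributes -1; 4 × (-1) = -4. With overall charge -2, V is in the +2 oxidation state.
V sits in group 5; removing 2 electrons leaves V²⁺ with 5 − 2 = 3 d electrons.
Tetrahedral fields are weak (Δₜ ≈ 4/9 Δₒ), so electrons fill high-spin.
The d³ electrons fill as e^2 t2^1.
Orbital CFSE = 2(-0.6) + 1(0.4) = -0.8Δt = -0.8 × 62 = -50 kJ/mol.

-50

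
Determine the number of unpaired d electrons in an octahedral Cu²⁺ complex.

Cu is in group 11, so Cu²⁺ is d⁹ (11 − 2 = 9).
For octahedral d⁹ the high- and low-spin configurations coincide.
Configuration: t2g^6 e_g^3, giving 1 unpaired electron.

1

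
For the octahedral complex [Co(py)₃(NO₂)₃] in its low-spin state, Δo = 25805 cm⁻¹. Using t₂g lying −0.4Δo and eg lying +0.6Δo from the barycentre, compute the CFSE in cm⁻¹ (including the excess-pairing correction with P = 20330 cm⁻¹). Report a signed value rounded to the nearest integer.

Ligand charges: 3×(+0) from py and 3×(-1) from NO₂⁻ sum to -3; with overall charge +0, Co is +3.
Co is in group 9, so Co³⁺ is d⁶ (9 − 3 = 6).
Configuration: t₂g⁶ eg⁰.
Orbital CFSE = 6(-0.4) + 0(0.6) = -2.4Δo = -2.4 × 25805 = -61932 cm⁻¹.
Pairing penalty: 3 pairs vs 1 in the high-spin reference → 2 extra × P = 40660 cm⁻¹.
Net CFSE = -61932 + 40660 = -21272 cm⁻¹.

-21272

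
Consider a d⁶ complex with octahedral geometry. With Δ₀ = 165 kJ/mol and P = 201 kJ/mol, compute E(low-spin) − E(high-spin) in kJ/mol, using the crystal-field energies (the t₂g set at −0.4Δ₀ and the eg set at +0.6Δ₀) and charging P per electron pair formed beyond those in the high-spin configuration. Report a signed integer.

High-spin d⁶ fills as t₂g⁴ eg² with CFSE 4(−0.4) + 2(+0.6) = -0.4Δ₀ = -66 kJ/mol.
Low-spin t₂g⁶ eg⁰ gives -2.4Δ₀ = -396 kJ/mol, but forming 2 extra pairs costs 2P = 402 kJ/mol, so E(LS) = -396 + 402 = 6 kJ/mol.
The difference is 6 − (-66) = 72 kJ/mol, so high-spin lies lower.

72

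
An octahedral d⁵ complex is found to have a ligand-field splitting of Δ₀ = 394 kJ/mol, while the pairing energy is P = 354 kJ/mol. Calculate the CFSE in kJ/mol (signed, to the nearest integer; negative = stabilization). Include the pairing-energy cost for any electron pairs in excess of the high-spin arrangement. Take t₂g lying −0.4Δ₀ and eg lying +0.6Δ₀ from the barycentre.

Since Δ₀ = 394 kJ/mol > P = 354 kJ/mol, the complex adopts the low-spin configuration.
Filling d⁵ accordingly: t₂g⁵ eg⁰.
Orbital CFSE = -2.0Δ₀ = -2.0 × 394 = -788 kJ/mol.
Excess pairs vs high-spin: 2 − 0 = 2; pairing cost = +708 kJ/mol.
Net CFSE = -788 + 708 = -80 kJ/mol.

-80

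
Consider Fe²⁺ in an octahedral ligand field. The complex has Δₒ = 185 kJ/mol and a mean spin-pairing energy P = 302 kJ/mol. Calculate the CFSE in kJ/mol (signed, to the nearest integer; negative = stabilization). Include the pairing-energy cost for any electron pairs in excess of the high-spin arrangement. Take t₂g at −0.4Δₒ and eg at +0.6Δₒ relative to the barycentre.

Group 8 minus oxidation state +2 gives a d⁶ configuration for Fe²⁺.
Δₒ < P, so pairing is avoided: the ground state is high-spin.
Configuration: t₂g⁴ eg².
Orbital CFSE = -0.4Δₒ = -0.4 × 185 = -74 kJ/mol.
High-spin has no excess pairs, so no pairing correction applies.

-74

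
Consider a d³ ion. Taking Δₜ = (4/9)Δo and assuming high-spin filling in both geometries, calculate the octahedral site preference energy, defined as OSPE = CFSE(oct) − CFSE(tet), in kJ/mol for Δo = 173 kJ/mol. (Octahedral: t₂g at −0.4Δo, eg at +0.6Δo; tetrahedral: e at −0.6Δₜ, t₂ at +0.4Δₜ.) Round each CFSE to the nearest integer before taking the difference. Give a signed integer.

-146

Octahedral high-spin t₂g³ eg⁰: CFSE = -1.2 × 173 = -208 kJ/mol.
Tetrahedral: e² t₂¹, CFSE = 2(−0.6) + 1(+0.4) = -0.8Δₜ = -0.8 × (4/9) × 173 = -62 kJ/mol.
OSPE = CFSE(oct) − CFSE(tet) = -208 − (-62) = -146 kJ/mol.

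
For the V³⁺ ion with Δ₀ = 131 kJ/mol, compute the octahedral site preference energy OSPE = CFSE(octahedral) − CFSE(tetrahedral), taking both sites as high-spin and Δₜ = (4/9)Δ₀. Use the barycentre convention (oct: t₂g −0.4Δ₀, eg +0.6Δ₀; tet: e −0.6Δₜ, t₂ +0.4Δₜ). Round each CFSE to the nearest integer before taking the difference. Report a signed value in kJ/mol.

-35

V is in group 5, so V³⁺ is d² (5 − 3 = 2).
Octahedral high-spin t2g^2 e_g^0: CFSE = -0.8 × 131 = -105 kJ/mol.
In a tetrahedral site the filling is e^2 t2^0: CFSE(tet) = -1.2Δₜ = -1.2 × (4/9)(131) = -70 kJ/mol.
OSPE = CFSE(oct) − CFSE(tet) = -105 − (-70) = -35 kJ/mol.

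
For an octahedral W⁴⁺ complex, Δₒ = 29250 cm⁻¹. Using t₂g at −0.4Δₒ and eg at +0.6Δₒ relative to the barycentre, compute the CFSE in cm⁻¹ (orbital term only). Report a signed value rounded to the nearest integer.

W sits in group 6; removing 4 electrons leaves W⁴⁺ with 6 − 4 = 2 d electrons.
For octahedral d² the high- and low-spin configurations coincide.
Configuration: t₂g² eg⁰.
Orbital CFSE = 2(-0.4) + 0(0.6) = -0.8Δₒ = -0.8 × 29250 = -23400 cm⁻¹.

-23400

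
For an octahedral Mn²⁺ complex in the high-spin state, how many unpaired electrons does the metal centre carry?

Group 7 minus oxidation state +2 gives a d⁵ configuration for Mn²⁺.
Configuration: t₂g³ eg², giving 5 unpaired electrons.

5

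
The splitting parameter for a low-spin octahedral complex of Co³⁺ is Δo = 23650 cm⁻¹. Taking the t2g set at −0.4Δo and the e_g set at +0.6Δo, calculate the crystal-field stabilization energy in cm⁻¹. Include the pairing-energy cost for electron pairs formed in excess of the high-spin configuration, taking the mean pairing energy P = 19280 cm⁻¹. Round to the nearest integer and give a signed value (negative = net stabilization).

Group 9 minus oxidation state +3 gives a d⁶ configuration for Co³⁺.
Configuration: t2g^6 e_g^0.
CFSE(orbital) = 6×(-0.4Δo) + 0×(0.6Δo) = -2.4Δo; with Δo = 23650 cm⁻¹ that is -56760 cm⁻¹.
High-spin d⁶ would be t2g^4 e_g^2 with 1 pair; low-spin has 3, so 2 excess pairs cost +2P = +38560 cm⁻¹.
Combining: -56760 + 38560 = -18200 cm⁻¹.

-18200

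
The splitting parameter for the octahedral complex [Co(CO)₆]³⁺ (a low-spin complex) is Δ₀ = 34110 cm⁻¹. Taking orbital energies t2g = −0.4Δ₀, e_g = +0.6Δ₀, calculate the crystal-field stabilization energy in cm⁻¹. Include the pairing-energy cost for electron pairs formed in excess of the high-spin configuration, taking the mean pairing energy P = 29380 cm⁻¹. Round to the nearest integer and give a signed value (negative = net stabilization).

-23104

CO is neutral, so the +3 overall charge sits on Co: oxidation state +3.
Group 9 minus oxidation state +3 gives a d⁶ configuration for Co³⁺.
Configuration: t2g^6 e_g^0.
CFSE(orbital) = 6×(-0.4Δ₀) + 0×(0.6Δ₀) = -2.4Δ₀; with Δ₀ = 34110 cm⁻¹ that is -81864 cm⁻¹.
Pairing penalty: 3 pairs vs 1 in the high-spin reference → 2 extra × P = 58760 cm⁻¹.
Overall CFSE = -81864 + 58760 = -23104 cm⁻¹.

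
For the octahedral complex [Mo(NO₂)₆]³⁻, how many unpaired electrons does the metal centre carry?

3

Each NO₂⁻ contributes -1; 6 × (-1) = -6. With overall charge -3, Mo is in the +3 oxidation state.
Group 6 minus oxidation state +3 gives a d³ configuration for Mo³⁺.
For octahedral d³ the high- and low-spin configurations coincide.
Configuration: t₂g³ eg⁰, giving 3 unpaired electrons.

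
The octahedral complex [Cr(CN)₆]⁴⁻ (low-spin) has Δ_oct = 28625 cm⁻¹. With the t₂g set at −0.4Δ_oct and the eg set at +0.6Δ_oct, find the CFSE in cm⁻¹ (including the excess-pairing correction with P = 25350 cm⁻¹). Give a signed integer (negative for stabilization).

-20450

Each CN⁻ contributes -1; 6 × (-1) = -6. With overall charge -4, Cr is in the +2 oxidation state.
Cr sits in group 6; removing 2 electrons leaves Cr²⁺ with 6 − 2 = 4 d electrons.
Configuration: t₂g⁴ eg⁰.
The orbital stabilization is -1.6Δ_oct = -1.6 × 28625 = -45800 cm⁻¹.
Relative to high-spin t₂g³ eg¹ (0 paired), the low-spin configuration has 1 additional pair, contributing +1 × 25350 = +25350 cm⁻¹.
Net CFSE = -45800 + 25350 = -20450 cm⁻¹.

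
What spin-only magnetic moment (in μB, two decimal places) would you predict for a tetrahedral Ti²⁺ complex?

Ti sits in group 4; removing 2 electrons leaves Ti²⁺ with 4 − 2 = 2 d electrons.
With tetrahedral geometry the complex is necessarily high-spin.
Configuration: e² t₂⁰ → 2 unpaired electrons.
μ(spin-only) = √[2(2+2)] = √8 ≈ 2.83 μB.

2.83 μB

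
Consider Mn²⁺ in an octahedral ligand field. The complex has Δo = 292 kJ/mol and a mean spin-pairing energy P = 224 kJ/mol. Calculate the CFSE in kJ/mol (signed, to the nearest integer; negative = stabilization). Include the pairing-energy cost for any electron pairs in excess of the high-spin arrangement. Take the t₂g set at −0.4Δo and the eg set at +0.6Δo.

-136

Mn sits in group 7; removing 2 electrons leaves Mn²⁺ with 7 − 2 = 5 d electrons.
Here Δo > P (292 > 224), so the low-spin state is favoured.
That gives t₂g⁵ eg⁰.
Orbital CFSE = -2.0Δo = -2.0 × 292 = -584 kJ/mol.
Excess pairs vs high-spin: 2 − 0 = 2; pairing cost = +448 kJ/mol.
Net CFSE = -584 + 448 = -136 kJ/mol.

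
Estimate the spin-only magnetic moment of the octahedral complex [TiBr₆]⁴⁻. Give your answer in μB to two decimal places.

Each Br⁻ contributes -1; 6 × (-1) = -6. With overall charge -4, Ti is in the +2 oxidation state.
Ti is in group 4, so Ti²⁺ is d² (4 − 2 = 2).
For octahedral d² the high- and low-spin configurations coincide.
Configuration: t₂g² eg⁰ → 2 unpaired electrons.
μ(spin-only) = √[2(2+2)] = √8 ≈ 2.83 μB.

2.83 μB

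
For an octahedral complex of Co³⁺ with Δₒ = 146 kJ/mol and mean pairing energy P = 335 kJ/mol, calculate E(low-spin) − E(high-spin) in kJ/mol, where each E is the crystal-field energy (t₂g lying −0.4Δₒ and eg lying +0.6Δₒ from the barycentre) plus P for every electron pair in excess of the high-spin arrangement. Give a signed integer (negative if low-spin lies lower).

378

Group 9 minus oxidation state +3 gives a d⁶ configuration for Co³⁺.
High-spin d⁶ fills as t₂g⁴ eg² with CFSE 4(−0.4) + 2(+0.6) = -0.4Δₒ = -58 kJ/mol.
Low-spin t₂g⁶ eg⁰ gives -2.4Δₒ = -350 kJ/mol, but forming 2 extra pairs costs 2P = 670 kJ/mol, so E(LS) = -350 + 670 = 320 kJ/mol.
The difference is 320 − (-58) = 378 kJ/mol, so high-spin lies lower.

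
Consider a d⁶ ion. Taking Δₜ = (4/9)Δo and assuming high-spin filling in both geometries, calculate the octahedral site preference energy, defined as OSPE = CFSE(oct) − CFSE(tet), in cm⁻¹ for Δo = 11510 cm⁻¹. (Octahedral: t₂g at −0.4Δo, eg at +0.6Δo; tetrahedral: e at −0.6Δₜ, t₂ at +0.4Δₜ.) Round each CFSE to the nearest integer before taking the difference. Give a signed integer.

-1535

In an octahedral site d⁶ (HS) is t₂g⁴ eg², giving CFSE(oct) = -0.4Δo = -4604 cm⁻¹.
Tetrahedral: e³ t₂³, CFSE = 3(−0.6) + 3(+0.4) = -0.6Δₜ = -0.6 × (4/9) × 11510 = -3069 cm⁻¹.
Subtracting, OSPE = -4604 − (-3069) = -1535 cm⁻¹.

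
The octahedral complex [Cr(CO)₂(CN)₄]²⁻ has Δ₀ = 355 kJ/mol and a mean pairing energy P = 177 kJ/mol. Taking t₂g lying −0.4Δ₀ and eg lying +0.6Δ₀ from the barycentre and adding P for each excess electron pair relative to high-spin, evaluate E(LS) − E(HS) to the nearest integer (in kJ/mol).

Ligand charges: 2×(+0) from CO and 4×(-1) from CN⁻ sum to -4; with overall charge -2, Cr is +2.
Group 6 minus oxidation state +2 gives a d⁴ configuration for Cr²⁺.
High-spin: t₂g³ eg¹, CFSE = -0.6Δ₀ = -213 kJ/mol.
Low-spin: t₂g⁴ eg⁰, orbital CFSE = -1.6Δ₀ = -568 kJ/mol; plus 1 excess pair × P = +177 kJ/mol; total -391 kJ/mol.
E(LS) − E(HS) = -391 − (-213) = -178 kJ/mol.

-178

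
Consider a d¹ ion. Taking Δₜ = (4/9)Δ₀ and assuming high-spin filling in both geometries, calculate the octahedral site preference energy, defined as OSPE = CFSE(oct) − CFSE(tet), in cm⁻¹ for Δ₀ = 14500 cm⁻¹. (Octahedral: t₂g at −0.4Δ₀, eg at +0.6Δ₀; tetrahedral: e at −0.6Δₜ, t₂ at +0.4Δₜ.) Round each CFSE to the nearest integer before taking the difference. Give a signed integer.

-1933

Octahedral (high-spin): t₂g¹ eg⁰, CFSE = 1(−0.4) + 0(+0.6) = -0.4Δ₀ = -0.4 × 14500 = -5800 cm⁻¹.
Tetrahedral e¹ t₂⁰ gives -0.6Δₜ = -0.6 × (4/9) × 14500 = -3867 cm⁻¹.
OSPE = CFSE(oct) − CFSE(tet) = -5800 − (-3867) = -1933 cm⁻¹.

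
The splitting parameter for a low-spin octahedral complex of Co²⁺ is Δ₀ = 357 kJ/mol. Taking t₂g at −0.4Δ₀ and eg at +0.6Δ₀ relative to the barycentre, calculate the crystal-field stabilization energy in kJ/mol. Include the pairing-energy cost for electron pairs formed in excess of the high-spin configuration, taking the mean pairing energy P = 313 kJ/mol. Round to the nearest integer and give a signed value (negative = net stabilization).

Group 9 minus oxidation state +2 gives a d⁷ configuration for Co²⁺.
Electron filling gives t₂g⁶ eg¹.
CFSE(orbital) = 6×(-0.4Δ₀) + 1×(0.6Δ₀) = -1.8Δ₀; with Δ₀ = 357 kJ/mol that is -643 kJ/mol.
Relative to high-spin t₂g⁵ eg² (2 paired), the low-spin configuration has 1 additional pair, contributing +1 × 313 = +313 kJ/mol.
Overall CFSE = -643 + 313 = -330 kJ/mol.

-330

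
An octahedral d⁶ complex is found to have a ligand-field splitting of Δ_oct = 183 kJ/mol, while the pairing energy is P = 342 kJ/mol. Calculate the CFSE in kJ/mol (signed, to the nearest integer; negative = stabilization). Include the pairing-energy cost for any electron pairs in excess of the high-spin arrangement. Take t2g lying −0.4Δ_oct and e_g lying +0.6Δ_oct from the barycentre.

With Δ_oct < P the complex is high-spin.
That gives t2g^4 e_g^2.
Orbital CFSE = -0.4Δ_oct = -0.4 × 183 = -73 kJ/mol.
High-spin has no excess pairs, so no pairing correction applies.

-73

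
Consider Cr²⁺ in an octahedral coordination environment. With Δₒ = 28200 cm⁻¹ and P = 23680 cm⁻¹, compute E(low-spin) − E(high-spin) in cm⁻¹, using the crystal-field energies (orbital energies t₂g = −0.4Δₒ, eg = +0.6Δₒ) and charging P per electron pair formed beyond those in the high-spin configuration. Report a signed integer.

-4520

Group 6 minus oxidation state +2 gives a d⁴ configuration for Cr²⁺.
High-spin d⁴ fills as t₂g³ eg¹ with CFSE 3(−0.4) + 1(+0.6) = -0.6Δₒ = -16920 cm⁻¹.
For low-spin the configuration is t₂g⁴ eg⁰: orbital energy -1.6 × 28200 = -45120 cm⁻¹, and 1 additional pair relative to high-spin adds 23680 cm⁻¹, giving -21440 cm⁻¹.
E(LS) − E(HS) = -21440 − (-16920) = -4520 cm⁻¹.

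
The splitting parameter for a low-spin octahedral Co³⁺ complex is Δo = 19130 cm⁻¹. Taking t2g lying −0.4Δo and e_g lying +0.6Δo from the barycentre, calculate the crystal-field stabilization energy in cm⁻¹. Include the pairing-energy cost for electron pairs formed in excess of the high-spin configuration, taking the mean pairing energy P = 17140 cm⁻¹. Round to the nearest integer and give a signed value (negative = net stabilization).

Group 9 minus oxidation state +3 gives a d⁶ configuration for Co³⁺.
The d⁶ electrons fill as t2g^6 e_g^0.
Orbital CFSE = 6(-0.4) + 0(0.6) = -2.4Δo = -2.4 × 19130 = -45912 cm⁻¹.
Relative to high-spin t2g^4 e_g^2 (1 paired), the low-spin configuration has 2 additional pairs, contributing +2 × 17140 = +34280 cm⁻¹.
Combining: -45912 + 34280 = -11632 cm⁻¹.

-11632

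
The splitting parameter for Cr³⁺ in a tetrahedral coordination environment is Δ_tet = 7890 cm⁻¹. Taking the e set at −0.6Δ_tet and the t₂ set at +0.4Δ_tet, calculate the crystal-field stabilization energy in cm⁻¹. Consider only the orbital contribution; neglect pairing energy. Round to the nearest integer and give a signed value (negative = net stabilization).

Cr is in group 6, so Cr³⁺ is d³ (6 − 3 = 3).
Tetrahedral splitting is small, so the complex is high-spin.
Configuration: e² t₂¹.
The orbital stabilization is -0.8Δ_tet = -0.8 × 7890 = -6312 cm⁻¹.

-6312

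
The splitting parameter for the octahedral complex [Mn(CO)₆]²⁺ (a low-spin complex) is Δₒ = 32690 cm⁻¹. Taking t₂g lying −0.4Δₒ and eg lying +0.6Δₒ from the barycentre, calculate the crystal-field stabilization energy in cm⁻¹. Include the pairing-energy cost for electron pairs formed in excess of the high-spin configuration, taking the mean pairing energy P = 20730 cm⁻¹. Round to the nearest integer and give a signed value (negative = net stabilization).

-23920

CO is neutral, so the +2 overall charge sits on Mn: oxidation state +2.
Mn²⁺: group 7, so d-count = 7 − 2 = 5.
Electron filling gives t₂g⁵ eg⁰.
Orbital CFSE = 5(-0.4) + 0(0.6) = -2.0Δₒ = -2.0 × 32690 = -65380 cm⁻¹.
High-spin d⁵ would be t₂g³ eg² with 0 pairs; low-spin has 2, so 2 excess pairs cost +2P = +41460 cm⁻¹.
Combining: -65380 + 41460 = -23920 cm⁻¹.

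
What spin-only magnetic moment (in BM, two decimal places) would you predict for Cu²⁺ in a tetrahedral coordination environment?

Cu²⁺: group 11, so d-count = 11 − 2 = 9.
Tetrahedral fields are weak (Δₜ ≈ 4/9 Δₒ), so electrons fill high-spin.
Configuration: e⁴ t₂⁵ → 1 unpaired electron.
μ(spin-only) = √[1(1+2)] = √3 ≈ 1.73 BM.

1.73 BM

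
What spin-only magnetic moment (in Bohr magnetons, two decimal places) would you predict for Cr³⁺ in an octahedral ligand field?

Group 6 minus oxidation state +3 gives a d³ configuration for Cr³⁺.
Configuration: t₂g³ eg⁰ → 3 unpaired electrons.
μ(spin-only) = √[3(3+2)] = √15 ≈ 3.87 Bohr magnetons.

3.87 Bohr magnetons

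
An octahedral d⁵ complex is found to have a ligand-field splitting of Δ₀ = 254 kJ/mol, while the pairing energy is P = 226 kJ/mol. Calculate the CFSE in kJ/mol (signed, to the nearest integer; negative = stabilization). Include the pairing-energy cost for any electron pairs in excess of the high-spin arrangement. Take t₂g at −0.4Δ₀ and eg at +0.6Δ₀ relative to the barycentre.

-56

With Δ₀ > P the complex is low-spin.
Configuration: t₂g⁵ eg⁰.
Orbital CFSE = -2.0Δ₀ = -2.0 × 254 = -508 kJ/mol.
Excess pairs vs high-spin: 2 − 0 = 2; pairing cost = +452 kJ/mol.
Net CFSE = -508 + 452 = -56 kJ/mol.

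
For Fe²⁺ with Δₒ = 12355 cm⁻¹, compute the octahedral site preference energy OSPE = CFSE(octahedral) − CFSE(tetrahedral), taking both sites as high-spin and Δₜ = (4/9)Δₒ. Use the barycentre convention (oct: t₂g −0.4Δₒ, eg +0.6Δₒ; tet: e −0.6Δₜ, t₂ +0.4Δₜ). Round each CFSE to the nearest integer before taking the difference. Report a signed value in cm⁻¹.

Fe is in group 8, so Fe²⁺ is d⁶ (8 − 2 = 6).
Octahedral (high-spin): t2g^4 e_g^2, CFSE = 4(−0.4) + 2(+0.6) = -0.4Δₒ = -0.4 × 12355 = -4942 cm⁻¹.
Tetrahedral: e^3 t2^3, CFSE = 3(−0.6) + 3(+0.4) = -0.6Δₜ = -0.6 × (4/9) × 12355 = -3295 cm⁻¹.
OSPE = CFSE(oct) − CFSE(tet) = -4942 − (-3295) = -1647 cm⁻¹.

-1647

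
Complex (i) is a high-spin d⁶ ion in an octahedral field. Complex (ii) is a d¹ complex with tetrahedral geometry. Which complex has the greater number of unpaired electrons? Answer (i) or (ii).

(i): t₂g⁴ eg² → 4 unpaired.
(ii): Tetrahedral splitting is small, so the complex is high-spin; e¹ t₂⁰ → 1 unpaired.
So (i) has more unpaired electrons.

(i)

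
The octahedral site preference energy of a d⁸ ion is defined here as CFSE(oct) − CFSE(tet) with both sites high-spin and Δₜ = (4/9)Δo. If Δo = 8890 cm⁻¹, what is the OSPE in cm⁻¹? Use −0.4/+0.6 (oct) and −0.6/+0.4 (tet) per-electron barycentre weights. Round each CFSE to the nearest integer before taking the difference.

Octahedral high-spin t₂g⁶ eg²: CFSE = -1.2 × 8890 = -10668 cm⁻¹.
In a tetrahedral site the filling is e⁴ t₂⁴: CFSE(tet) = -0.8Δₜ = -0.8 × (4/9)(8890) = -3161 cm⁻¹.
Subtracting, OSPE = -10668 − (-3161) = -7507 cm⁻¹.

-7507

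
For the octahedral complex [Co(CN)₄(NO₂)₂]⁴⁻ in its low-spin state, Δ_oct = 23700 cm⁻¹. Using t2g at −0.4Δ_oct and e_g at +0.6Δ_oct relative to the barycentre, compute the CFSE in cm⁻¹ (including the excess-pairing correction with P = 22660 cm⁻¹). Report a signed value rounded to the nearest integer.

Ligand charges: 4×(-1) from CN⁻ and 2×(-1) from NO₂⁻ sum to -6; with overall charge -4, Co is +2.
Group 9 minus oxidation state +2 gives a d⁷ configuration for Co²⁺.
Configuration: t2g^6 e_g^1.
The orbital stabilization is -1.8Δ_oct = -1.8 × 23700 = -42660 cm⁻¹.
High-spin d⁷ would be t2g^5 e_g^2 with 2 pairs; low-spin has 3, so 1 excess pair costs +1P = +22660 cm⁻¹.
Net CFSE = -42660 + 22660 = -20000 cm⁻¹.

-20000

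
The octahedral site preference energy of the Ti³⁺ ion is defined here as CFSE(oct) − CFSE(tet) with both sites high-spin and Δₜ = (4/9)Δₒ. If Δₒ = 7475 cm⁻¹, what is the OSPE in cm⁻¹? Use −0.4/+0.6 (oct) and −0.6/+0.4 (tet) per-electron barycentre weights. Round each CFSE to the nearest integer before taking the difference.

Ti³⁺: group 4, so d-count = 4 − 3 = 1.
Octahedral high-spin t₂g¹ eg⁰: CFSE = -0.4 × 7475 = -2990 cm⁻¹.
In a tetrahedral site the filling is e¹ t₂⁰: CFSE(tet) = -0.6Δₜ = -0.6 × (4/9)(7475) = -1993 cm⁻¹.
Subtracting, OSPE = -2990 − (-1993) = -997 cm⁻¹.

-997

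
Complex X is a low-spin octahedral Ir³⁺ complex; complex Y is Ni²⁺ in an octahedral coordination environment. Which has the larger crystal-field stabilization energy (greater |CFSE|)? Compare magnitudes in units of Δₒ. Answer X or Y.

X

X: Ir³⁺: group 9, so d-count = 9 − 3 = 6; t2g^6 e_g^0, CFSE = -2.4Δₒ.
Y: Group 10 minus oxidation state +2 gives a d⁸ configuration for Ni²⁺; t2g^6 e_g^2, CFSE = -1.2Δₒ.
So X has the larger |CFSE|.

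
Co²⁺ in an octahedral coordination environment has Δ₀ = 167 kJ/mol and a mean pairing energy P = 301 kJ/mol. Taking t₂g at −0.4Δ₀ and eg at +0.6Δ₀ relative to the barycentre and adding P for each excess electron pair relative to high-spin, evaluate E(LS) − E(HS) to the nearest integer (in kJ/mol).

Group 9 minus oxidation state +2 gives a d⁷ configuration for Co²⁺.
High-spin d⁷ fills as t₂g⁵ eg² with CFSE 5(−0.4) + 2(+0.6) = -0.8Δ₀ = -134 kJ/mol.
Low-spin: t₂g⁶ eg¹, orbital CFSE = -1.8Δ₀ = -301 kJ/mol; plus 1 excess pair × P = +301 kJ/mol; total 0 kJ/mol.
Thus E(LS) − E(HS) = 134 kJ/mol.

134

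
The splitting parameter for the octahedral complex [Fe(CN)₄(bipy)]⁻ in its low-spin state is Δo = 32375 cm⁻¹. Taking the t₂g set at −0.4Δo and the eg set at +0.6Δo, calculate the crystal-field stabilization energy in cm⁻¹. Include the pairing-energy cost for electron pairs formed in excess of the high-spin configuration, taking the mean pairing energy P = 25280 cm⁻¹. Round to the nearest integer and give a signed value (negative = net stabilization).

-14190

Ligand charges: 4×(-1) from CN⁻ and 1×(+0) from bipy sum to -4; with overall charge -1, Fe is +3.
Fe³⁺: group 8, so d-count = 8 − 3 = 5.
The d⁵ electrons fill as t₂g⁵ eg⁰.
CFSE(orbital) = 5×(-0.4Δo) + 0×(0.6Δo) = -2.0Δo; with Δo = 32375 cm⁻¹ that is -64750 cm⁻¹.
Relative to high-spin t₂g³ eg² (0 paired), the low-spin configuration has 2 additional pairs, contributing +2 × 25280 = +50560 cm⁻¹.
Overall CFSE = -64750 + 50560 = -14190 cm⁻¹.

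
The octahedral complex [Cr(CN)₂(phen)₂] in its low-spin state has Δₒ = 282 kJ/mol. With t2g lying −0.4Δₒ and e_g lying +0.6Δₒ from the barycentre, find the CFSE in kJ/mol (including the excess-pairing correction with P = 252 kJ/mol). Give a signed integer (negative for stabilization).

-199

Ligand charges: 2×(-1) from CN⁻ and 2×(+0) from phen sum to -2; with overall charge +0, Cr is +2.
Group 6 minus oxidation state +2 gives a d⁴ configuration for Cr²⁺.
Configuration: t2g^4 e_g^0.
The orbital stabilization is -1.6Δₒ = -1.6 × 282 = -451 kJ/mol.
Pairing penalty: 1 pair vs 0 in the high-spin reference → 1 extra × P = 252 kJ/mol.
Net CFSE = -451 + 252 = -199 kJ/mol.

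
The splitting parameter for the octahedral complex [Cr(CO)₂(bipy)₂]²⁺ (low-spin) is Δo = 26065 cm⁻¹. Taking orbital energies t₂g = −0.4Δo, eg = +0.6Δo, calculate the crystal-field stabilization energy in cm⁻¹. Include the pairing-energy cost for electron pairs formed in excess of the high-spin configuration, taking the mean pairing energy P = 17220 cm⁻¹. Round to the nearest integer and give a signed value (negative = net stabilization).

-24484

Ligand charges: 2×(+0) from CO and 2×(+0) from bipy sum to +0; with overall charge +2, Cr is +2.
Cr²⁺: group 6, so d-count = 6 − 2 = 4.
The d⁴ electrons fill as t₂g⁴ eg⁰.
CFSE(orbital) = 4×(-0.4Δo) + 0×(0.6Δo) = -1.6Δo; with Δo = 26065 cm⁻¹ that is -41704 cm⁻¹.
High-spin d⁴ would be t₂g³ eg¹ with 0 pairs; low-spin has 1, so 1 excess pair costs +1P = +17220 cm⁻¹.
Overall CFSE = -41704 + 17220 = -24484 cm⁻¹.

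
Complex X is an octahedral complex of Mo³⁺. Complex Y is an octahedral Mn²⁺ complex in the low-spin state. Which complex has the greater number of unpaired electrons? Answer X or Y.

X: Group 6 minus oxidation state +3 gives a d³ configuration for Mo³⁺; t₂g³ eg⁰ → 3 unpaired.
Y: Mn sits in group 7; removing 2 electrons leaves Mn²⁺ with 7 − 2 = 5 d electrons; t2g^5 e_g^0 → 1 unpaired.
So X has more unpaired electrons.

X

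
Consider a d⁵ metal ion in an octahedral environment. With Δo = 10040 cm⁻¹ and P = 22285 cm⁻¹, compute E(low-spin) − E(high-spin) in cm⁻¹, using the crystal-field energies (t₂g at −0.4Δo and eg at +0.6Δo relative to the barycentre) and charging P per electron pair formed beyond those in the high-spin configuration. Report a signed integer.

24490

In the high-spin limit (t₂g³ eg²) the orbital term is 0.0Δo = 0 cm⁻¹, with no excess pairing.
Low-spin t₂g⁵ eg⁰ gives -2.0Δo = -20080 cm⁻¹, but forming 2 extra pairs costs 2P = 44570 cm⁻¹, so E(LS) = -20080 + 44570 = 24490 cm⁻¹.
E(LS) − E(HS) = 24490 − (0) = 24490 cm⁻¹.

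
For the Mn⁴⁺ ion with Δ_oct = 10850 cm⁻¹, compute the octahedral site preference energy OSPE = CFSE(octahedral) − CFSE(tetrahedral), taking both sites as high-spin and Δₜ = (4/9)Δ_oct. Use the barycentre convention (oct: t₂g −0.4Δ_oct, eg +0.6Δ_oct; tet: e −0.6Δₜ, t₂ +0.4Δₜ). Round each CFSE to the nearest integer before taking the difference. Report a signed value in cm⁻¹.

Group 7 minus oxidation state +4 gives a d³ configuration for Mn⁴⁺.
In an octahedral site d³ (HS) is t2g^3 e_g^0, giving CFSE(oct) = -1.2Δ_oct = -13020 cm⁻¹.
Tetrahedral e^2 t2^1 gives -0.8Δₜ = -0.8 × (4/9) × 10850 = -3858 cm⁻¹.
Subtracting, OSPE = -13020 − (-3858) = -9162 cm⁻¹.

-9162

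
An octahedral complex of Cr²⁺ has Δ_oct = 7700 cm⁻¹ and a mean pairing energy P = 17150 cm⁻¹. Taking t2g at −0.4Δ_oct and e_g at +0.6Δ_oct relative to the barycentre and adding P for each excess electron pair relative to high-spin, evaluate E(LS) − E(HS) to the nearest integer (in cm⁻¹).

Cr sits in group 6; removing 2 electrons leaves Cr²⁺ with 6 − 2 = 4 d electrons.
High-spin: t2g^3 e_g^1, CFSE = -0.6Δ_oct = -4620 cm⁻¹.
For low-spin the configuration is t2g^4 e_g^0: orbital energy -1.6 × 7700 = -12320 cm⁻¹, and 1 additional pair relative to high-spin adds 17150 cm⁻¹, giving 4830 cm⁻¹.
E(LS) − E(HS) = 4830 − (-4620) = 9450 cm⁻¹.

9450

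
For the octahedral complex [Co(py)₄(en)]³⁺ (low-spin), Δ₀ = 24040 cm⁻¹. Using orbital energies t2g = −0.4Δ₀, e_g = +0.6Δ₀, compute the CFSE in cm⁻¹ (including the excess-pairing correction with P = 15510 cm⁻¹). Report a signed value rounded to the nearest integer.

Ligand charges: 4×(+0) from py and 1×(+0) from en sum to +0; with overall charge +3, Co is +3.
Group 9 minus oxidation state +3 gives a d⁶ configuration for Co³⁺.
Configuration: t2g^6 e_g^0.
The orbital stabilization is -2.4Δ₀ = -2.4 × 24040 = -57696 cm⁻¹.
Pairing penalty: 3 pairs vs 1 in the high-spin reference → 2 extra × P = 31020 cm⁻¹.
Overall CFSE = -57696 + 31020 = -26676 cm⁻¹.

-26676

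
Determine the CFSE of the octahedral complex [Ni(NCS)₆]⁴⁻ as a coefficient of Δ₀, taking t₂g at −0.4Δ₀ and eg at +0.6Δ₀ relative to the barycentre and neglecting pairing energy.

-1.2 Δ₀

Each NCS⁻ contributes -1; 6 × (-1) = -6. With overall charge -4, Ni is in the +2 oxidation state.
Group 10 minus oxidation state +2 gives a d⁸ configuration for Ni²⁺.
Configuration: t₂g⁶ eg².
CFSE = 6(-0.4Δ₀) + 2(0.6Δ₀) = -2.4Δ₀ + 1.2Δ₀ = -1.2Δ₀.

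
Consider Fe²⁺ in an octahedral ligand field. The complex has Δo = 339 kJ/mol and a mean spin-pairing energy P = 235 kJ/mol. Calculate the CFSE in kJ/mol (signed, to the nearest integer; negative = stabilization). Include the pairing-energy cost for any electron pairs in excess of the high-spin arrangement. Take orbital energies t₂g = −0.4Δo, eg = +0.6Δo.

Fe sits in group 8; removing 2 electrons leaves Fe²⁺ with 8 − 2 = 6 d electrons.
Here Δo > P (339 > 235), so the low-spin state is favoured.
That gives t₂g⁶ eg⁰.
Orbital CFSE = -2.4Δo = -2.4 × 339 = -814 kJ/mol.
Excess pairs vs high-spin: 3 − 1 = 2; pairing cost = +470 kJ/mol.
Net CFSE = -814 + 470 = -344 kJ/mol.

-344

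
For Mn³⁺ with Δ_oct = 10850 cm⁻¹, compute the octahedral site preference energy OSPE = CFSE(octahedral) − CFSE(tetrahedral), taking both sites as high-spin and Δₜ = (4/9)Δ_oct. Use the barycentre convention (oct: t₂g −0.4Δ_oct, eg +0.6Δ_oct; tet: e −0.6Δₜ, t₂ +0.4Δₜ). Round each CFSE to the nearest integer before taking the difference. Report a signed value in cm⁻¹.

-4581

Mn sits in group 7; removing 3 electrons leaves Mn³⁺ with 7 − 3 = 4 d electrons.
Octahedral (high-spin): t₂g³ eg¹, CFSE = 3(−0.4) + 1(+0.6) = -0.6Δ_oct = -0.6 × 10850 = -6510 cm⁻¹.
In a tetrahedral site the filling is e² t₂²: CFSE(tet) = -0.4Δₜ = -0.4 × (4/9)(10850) = -1929 cm⁻¹.
OSPE = -6510 − (-1929) = -4581 cm⁻¹.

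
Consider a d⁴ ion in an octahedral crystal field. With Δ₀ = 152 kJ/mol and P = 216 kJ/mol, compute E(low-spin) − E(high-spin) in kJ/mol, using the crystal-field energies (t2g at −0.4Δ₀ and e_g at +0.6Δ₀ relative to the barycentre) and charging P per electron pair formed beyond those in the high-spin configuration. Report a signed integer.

High-spin: t2g^3 e_g^1, CFSE = -0.6Δ₀ = -91 kJ/mol.
Low-spin t2g^4 e_g^0 gives -1.6Δ₀ = -243 kJ/mol, but forming 1 extra pair costs 1P = 216 kJ/mol, so E(LS) = -243 + 216 = -27 kJ/mol.
Thus E(LS) − E(HS) = 64 kJ/mol.

64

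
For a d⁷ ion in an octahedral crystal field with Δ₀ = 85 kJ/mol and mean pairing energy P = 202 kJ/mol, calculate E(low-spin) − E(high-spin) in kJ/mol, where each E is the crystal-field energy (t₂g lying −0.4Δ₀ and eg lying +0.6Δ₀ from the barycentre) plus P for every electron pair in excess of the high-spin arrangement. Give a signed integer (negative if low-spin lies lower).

In the high-spin limit (t₂g⁵ eg²) the orbital term is -0.8Δ₀ = -68 kJ/mol, with no excess pairing.
Low-spin: t₂g⁶ eg¹, orbital CFSE = -1.8Δ₀ = -153 kJ/mol; plus 1 excess pair × P = +202 kJ/mol; total 49 kJ/mol.
E(LS) − E(HS) = 49 − (-68) = 117 kJ/mol.

117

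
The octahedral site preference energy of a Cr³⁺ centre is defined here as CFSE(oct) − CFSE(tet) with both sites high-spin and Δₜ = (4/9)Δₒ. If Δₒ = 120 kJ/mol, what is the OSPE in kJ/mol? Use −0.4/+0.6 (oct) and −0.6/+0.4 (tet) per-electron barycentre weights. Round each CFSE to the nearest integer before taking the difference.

-101

Cr sits in group 6; removing 3 electrons leaves Cr³⁺ with 6 − 3 = 3 d electrons.
Octahedral high-spin t₂g³ eg⁰: CFSE = -1.2 × 120 = -144 kJ/mol.
Tetrahedral: e² t₂¹, CFSE = 2(−0.6) + 1(+0.4) = -0.8Δₜ = -0.8 × (4/9) × 120 = -43 kJ/mol.
OSPE = -144 − (-43) = -101 kJ/mol.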